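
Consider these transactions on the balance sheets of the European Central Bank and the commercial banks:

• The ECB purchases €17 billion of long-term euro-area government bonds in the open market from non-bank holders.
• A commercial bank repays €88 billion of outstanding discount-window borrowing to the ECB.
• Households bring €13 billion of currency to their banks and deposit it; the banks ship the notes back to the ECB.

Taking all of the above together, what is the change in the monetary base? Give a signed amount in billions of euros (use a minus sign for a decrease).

-€71 billion

Asset purchase (from non-banks) €17 billion: ECB balance sheet expands → +€17B.
Discount-window repayment €88 billion: ECB balance sheet contracts → −€88B.
Currency deposit €13 billion: just a shift between currency and reserves — both are base money → 0.
Net: 17 − 88 + 0 = -€71 billion.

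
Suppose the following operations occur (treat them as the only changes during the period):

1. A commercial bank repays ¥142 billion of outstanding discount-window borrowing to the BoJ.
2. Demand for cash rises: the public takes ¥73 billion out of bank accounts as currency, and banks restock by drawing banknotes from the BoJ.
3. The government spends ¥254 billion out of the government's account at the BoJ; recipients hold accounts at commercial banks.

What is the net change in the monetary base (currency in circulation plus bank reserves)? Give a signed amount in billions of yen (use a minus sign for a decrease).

Discount-window repayment ¥142 billion: BoJ balance sheet contracts → −¥142B.
Currency withdrawal ¥73 billion: just a shift between currency and reserves — both are base money → 0.
Government spending ¥254 billion: a non-base liability converts back to reserves → +¥254B.
Net: −142 + 0 + 254 = +¥112 billion.

+¥112 billion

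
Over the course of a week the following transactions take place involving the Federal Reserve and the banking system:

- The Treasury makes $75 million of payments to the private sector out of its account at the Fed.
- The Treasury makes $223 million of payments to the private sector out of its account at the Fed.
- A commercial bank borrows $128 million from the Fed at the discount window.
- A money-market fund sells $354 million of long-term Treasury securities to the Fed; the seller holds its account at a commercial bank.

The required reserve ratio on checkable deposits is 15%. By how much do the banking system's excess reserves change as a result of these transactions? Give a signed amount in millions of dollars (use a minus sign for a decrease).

Government spending $75 million: reserves +$75M, deposits +$75M.
Government spending $223 million: reserves +$223M, deposits +$223M.
Discount-window loan $128 million: reserves +$128M, deposits 0.
Asset purchase (from non-banks) $354 million: reserves +$354M, deposits +$354M.
Totals: Δreserves = +$780M, Δdeposits = +$652M.
Δrequired reserves = 15% × +$652M = +$97.8M.
Δexcess reserves = Δreserves − Δrequired = +$780M − (+$97.8M) = +$682.2 million.

+$682.2 million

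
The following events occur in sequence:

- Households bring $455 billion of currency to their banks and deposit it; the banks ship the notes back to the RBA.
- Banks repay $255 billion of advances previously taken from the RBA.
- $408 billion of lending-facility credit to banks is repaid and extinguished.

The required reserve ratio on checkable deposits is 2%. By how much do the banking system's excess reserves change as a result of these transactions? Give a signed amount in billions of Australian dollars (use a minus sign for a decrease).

Currency deposit $455 billion: reserves +$455B, deposits +$455B.
Discount-window repayment $255 billion: reserves −$255B, deposits 0.
Discount-window repayment $408 billion: reserves −$408B, deposits 0.
Totals: Δreserves = −$208B, Δdeposits = +$455B.
Δrequired reserves = 2% × +$455B = +$9.1B.
Δexcess reserves = Δreserves − Δrequired = −$208B − (+$9.1B) = -$217.1 billion.

-$217.1 billion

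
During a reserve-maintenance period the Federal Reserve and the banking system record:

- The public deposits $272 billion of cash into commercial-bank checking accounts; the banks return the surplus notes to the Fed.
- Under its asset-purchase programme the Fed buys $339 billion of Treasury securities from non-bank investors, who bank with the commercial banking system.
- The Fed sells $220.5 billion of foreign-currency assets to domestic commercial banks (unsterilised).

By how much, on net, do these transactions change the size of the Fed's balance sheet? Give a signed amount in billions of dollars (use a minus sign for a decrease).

Fed balance sheet:
  Assets:      Securities +$339B, Foreign assets −$220.5B
  Liabilities: Bank reserves +$390.5B, Currency in circulation −$272B
Change in total Fed assets = +$118.5 billion.

+$118.5 billion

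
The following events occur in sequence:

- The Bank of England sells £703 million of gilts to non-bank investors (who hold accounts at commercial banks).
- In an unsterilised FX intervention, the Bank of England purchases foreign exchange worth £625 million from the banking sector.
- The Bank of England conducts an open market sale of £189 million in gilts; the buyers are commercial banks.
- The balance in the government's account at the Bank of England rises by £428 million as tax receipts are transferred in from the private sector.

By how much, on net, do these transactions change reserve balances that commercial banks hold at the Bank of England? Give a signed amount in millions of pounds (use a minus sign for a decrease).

Asset sale (to non-banks) £703 million: the non-bank buyers' banks settle from reserves → −£703M.
FX purchase £625 million: the Bank of England pays by crediting reserve accounts → +£625M.
OMO sale (to banks) £189 million: the buying banks pay out of their reserve balances → −£189M.
Government account inflow £428 million: funds move from bank reserves into the government account → −£428M.
Net: −703 + 625 − 189 − 428 = -£695 million.

-£695 million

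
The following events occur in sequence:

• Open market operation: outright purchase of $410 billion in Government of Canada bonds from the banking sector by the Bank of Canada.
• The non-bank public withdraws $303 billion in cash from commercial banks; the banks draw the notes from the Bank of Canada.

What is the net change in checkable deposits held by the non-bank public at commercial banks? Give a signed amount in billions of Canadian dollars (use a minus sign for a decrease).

OMO purchase (from banks) $410 billion: the counterparty is a bank, so public deposits are unchanged → 0.
Currency withdrawal $303 billion: non-bank counterparties' bank balances fall → −$303B.
Net: 0 − 303 = -$303 billion.

-$303 billion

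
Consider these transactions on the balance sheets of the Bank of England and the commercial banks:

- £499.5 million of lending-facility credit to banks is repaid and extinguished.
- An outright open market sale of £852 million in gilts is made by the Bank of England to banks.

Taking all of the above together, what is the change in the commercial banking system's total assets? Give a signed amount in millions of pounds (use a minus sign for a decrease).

Discount-window repayment £499.5 million: bank balance sheets shrink → −£499.5M.
OMO sale (to banks) £852 million: just an asset swap on bank balance sheets → 0.
Net: −499.5 + 0 = -£499.5 million.

-£499.5 million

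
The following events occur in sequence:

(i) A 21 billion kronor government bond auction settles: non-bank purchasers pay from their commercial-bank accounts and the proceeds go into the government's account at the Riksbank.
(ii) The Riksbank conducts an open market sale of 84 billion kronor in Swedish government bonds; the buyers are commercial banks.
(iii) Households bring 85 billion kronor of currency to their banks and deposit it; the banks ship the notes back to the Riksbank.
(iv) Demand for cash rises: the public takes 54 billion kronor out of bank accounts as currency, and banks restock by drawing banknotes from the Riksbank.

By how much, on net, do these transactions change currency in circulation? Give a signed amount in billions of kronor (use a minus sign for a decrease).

-31 billion

Government account inflow 21 billion kronor: no currency enters or leaves circulation → 0.
OMO sale (to banks) 84 billion kronor: no currency enters or leaves circulation → 0.
Currency deposit 85 billion kronor: notes return to the central bank → −85B.
Currency withdrawal 54 billion kronor: notes leave the central bank → +54B.
Net: 0 + 0 − 85 + 54 = -31 billion.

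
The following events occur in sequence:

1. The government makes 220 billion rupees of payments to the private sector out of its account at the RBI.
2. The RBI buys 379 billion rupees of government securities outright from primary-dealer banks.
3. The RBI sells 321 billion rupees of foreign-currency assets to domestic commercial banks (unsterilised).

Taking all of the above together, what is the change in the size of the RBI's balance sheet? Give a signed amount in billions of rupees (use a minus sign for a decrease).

+58 billion

RBI balance sheet:
  Assets:      Securities +379B, Foreign assets −321B
  Liabilities: Bank reserves +278B, Government deposits −220B
Commercial banking system:
  Assets:      Reserves at CB +278B, Securities −379B, Foreign assets +321B
  Liabilities: Checkable deposits +220B
Change in total RBI assets = +58 billion.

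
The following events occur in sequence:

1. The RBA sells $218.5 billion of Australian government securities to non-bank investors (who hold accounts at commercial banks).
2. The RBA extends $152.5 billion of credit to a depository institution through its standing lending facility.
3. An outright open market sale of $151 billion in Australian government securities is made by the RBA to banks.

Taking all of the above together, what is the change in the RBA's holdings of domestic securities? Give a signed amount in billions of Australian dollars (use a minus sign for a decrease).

Asset sale (to non-banks) $218.5 billion: securities removed from the RBA's portfolio → −$218.5B.
Discount-window loan $152.5 billion: the RBA's securities portfolio is untouched → 0.
OMO sale (to banks) $151 billion: securities removed from the RBA's portfolio → −$151B.
Net: −218.5 + 0 − 151 = -$369.5 billion.

-$369.5 billion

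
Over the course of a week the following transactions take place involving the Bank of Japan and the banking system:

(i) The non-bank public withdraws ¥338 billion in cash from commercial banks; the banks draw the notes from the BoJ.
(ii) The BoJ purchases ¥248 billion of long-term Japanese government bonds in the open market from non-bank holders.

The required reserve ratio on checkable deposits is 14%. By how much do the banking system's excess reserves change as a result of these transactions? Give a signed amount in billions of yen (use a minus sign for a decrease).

Currency withdrawal ¥338 billion: reserves −¥338B, deposits −¥338B.
Asset purchase (from non-banks) ¥248 billion: reserves +¥248B, deposits +¥248B.
Totals: Δreserves = −¥90B, Δdeposits = −¥90B.
Δrequired reserves = 14% × −¥90B = −¥12.6B.
Δexcess reserves = Δreserves − Δrequired = −¥90B − (−¥12.6B) = -¥77.4 billion.

-¥77.4 billion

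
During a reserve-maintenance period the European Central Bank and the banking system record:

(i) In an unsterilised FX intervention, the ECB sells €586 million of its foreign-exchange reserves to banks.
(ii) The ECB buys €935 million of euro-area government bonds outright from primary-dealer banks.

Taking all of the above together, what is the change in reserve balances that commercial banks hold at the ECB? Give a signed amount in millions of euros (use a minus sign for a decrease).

+€349 million

ECB balance sheet:
  Assets:      Securities +€935M, Foreign assets −€586M
  Liabilities: Bank reserves +€349M
Commercial banking system:
  Assets:      Reserves at CB +€349M, Securities −€935M, Foreign assets +€586M
  Liabilities: no change
So the change in reserve balances that commercial banks hold at the ECB is +€349 million.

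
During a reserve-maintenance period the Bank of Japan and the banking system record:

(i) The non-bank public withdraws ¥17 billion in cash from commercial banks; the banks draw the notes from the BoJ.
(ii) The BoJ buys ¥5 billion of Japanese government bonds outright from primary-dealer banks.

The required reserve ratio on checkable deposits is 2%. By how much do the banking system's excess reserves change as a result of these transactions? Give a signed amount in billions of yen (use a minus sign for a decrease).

Currency withdrawal ¥17 billion: reserves −¥17B, deposits −¥17B.
OMO purchase (from banks) ¥5 billion: reserves +¥5B, deposits 0.
Totals: Δreserves = −¥12B, Δdeposits = −¥17B.
Δrequired reserves = 2% × −¥17B = −¥0.34B.
Δexcess reserves = Δreserves − Δrequired = −¥12B − (−¥0.34B) = -¥11.66 billion.

-¥11.66 billion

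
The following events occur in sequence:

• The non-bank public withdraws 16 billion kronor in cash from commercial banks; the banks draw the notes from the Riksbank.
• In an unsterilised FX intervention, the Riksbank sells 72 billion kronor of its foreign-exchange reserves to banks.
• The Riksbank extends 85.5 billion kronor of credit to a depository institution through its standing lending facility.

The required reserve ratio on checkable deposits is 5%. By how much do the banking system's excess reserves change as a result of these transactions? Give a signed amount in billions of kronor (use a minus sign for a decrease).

-1.7 billion

Currency withdrawal 16 billion kronor: reserves −16B, deposits −16B.
FX sale 72 billion kronor: reserves −72B, deposits 0.
Discount-window loan 85.5 billion kronor: reserves +85.5B, deposits 0.
Totals: Δreserves = −2.5B, Δdeposits = −16B.
Δrequired reserves = 5% × −16B = −0.8B.
Δexcess reserves = Δreserves − Δrequired = −2.5B − (−0.8B) = -1.7 billion.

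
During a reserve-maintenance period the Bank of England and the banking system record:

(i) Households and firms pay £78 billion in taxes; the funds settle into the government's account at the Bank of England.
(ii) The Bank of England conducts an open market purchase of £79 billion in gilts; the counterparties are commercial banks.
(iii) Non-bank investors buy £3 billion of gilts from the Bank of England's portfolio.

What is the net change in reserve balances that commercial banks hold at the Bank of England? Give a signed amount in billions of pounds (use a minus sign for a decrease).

Bank of England balance sheet:
  Assets:      Securities +£76B
  Liabilities: Bank reserves −£2B, Government deposits +£78B
So the change in reserve balances that commercial banks hold at the Bank of England is -£2 billion.

-£2 billion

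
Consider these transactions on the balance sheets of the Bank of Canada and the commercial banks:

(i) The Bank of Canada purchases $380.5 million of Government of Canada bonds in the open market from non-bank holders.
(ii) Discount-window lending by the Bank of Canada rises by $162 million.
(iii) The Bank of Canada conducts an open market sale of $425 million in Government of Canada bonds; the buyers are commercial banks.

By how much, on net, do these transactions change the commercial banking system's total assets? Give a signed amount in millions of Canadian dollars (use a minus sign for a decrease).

Bank of Canada balance sheet:
  Assets:      Securities −$44.5M, Loans to banks +$162M
  Liabilities: Bank reserves +$117.5M
Commercial banking system:
  Assets:      Reserves at CB +$117.5M, Securities +$425M
  Liabilities: Checkable deposits +$380.5M, Borrowings from CB +$162M
Change in total bank assets = +$542.5 million.

+$542.5 million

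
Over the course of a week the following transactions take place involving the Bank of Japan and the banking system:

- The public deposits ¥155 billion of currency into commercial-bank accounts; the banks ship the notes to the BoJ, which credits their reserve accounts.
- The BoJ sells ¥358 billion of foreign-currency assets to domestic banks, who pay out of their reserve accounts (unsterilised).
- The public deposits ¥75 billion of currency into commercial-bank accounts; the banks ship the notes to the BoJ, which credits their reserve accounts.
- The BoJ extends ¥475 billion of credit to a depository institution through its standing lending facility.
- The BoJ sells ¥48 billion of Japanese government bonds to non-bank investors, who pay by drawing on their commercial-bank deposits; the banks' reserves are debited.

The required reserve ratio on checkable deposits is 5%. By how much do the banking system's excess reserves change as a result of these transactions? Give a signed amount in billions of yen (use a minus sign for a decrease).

+¥289.9 billion

Currency deposit ¥155 billion: reserves +¥155B, deposits +¥155B.
FX sale ¥358 billion: reserves −¥358B, deposits 0.
Currency deposit ¥75 billion: reserves +¥75B, deposits +¥75B.
Discount-window loan ¥475 billion: reserves +¥475B, deposits 0.
Asset sale (to non-banks) ¥48 billion: reserves −¥48B, deposits −¥48B.
Totals: Δreserves = +¥299B, Δdeposits = +¥182B.
Δrequired reserves = 5% × +¥182B = +¥9.1B.
Δexcess reserves = Δreserves − Δrequired = +¥299B − (+¥9.1B) = +¥289.9 billion.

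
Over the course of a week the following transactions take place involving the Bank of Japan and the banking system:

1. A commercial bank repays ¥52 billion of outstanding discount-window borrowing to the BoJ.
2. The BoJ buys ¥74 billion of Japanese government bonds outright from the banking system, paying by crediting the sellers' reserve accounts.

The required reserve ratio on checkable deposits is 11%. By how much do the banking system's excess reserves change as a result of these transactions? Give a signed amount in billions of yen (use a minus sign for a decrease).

+¥22 billion

Discount-window repayment ¥52 billion: reserves −¥52B, deposits 0.
OMO purchase (from banks) ¥74 billion: reserves +¥74B, deposits 0.
Totals: Δreserves = +¥22B, Δdeposits = 0.
Δrequired reserves = 11% × 0 = 0.
Δexcess reserves = Δreserves − Δrequired = +¥22B − (0) = +¥22 billion.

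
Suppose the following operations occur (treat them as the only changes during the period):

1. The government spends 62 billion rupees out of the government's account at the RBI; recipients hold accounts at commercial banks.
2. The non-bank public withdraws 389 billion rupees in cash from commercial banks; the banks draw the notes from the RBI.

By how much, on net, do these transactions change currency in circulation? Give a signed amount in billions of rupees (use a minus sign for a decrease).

Government spending 62 billion rupees: no currency enters or leaves circulation → 0.
Currency withdrawal 389 billion rupees: notes leave the central bank → +389B.
Net: 0 + 389 = +389 billion.

+389 billion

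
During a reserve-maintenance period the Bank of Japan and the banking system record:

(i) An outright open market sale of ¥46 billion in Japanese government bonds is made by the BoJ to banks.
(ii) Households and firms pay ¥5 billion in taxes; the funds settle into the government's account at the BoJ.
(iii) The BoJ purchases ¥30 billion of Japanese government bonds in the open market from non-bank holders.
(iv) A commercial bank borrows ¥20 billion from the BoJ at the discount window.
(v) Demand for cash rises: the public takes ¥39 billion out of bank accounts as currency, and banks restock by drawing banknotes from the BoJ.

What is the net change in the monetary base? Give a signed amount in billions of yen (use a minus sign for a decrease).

OMO sale (to banks) ¥46 billion: BoJ balance sheet contracts → −¥46B.
Government account inflow ¥5 billion: reserves shift to a non-base liability → −¥5B.
Asset purchase (from non-banks) ¥30 billion: BoJ balance sheet expands → +¥30B.
Discount-window loan ¥20 billion: BoJ balance sheet expands → +¥20B.
Currency withdrawal ¥39 billion: just a shift between currency and reserves — both are base money → 0.
Net: −46 − 5 + 30 + 20 + 0 = -¥1 billion.

-¥1 billion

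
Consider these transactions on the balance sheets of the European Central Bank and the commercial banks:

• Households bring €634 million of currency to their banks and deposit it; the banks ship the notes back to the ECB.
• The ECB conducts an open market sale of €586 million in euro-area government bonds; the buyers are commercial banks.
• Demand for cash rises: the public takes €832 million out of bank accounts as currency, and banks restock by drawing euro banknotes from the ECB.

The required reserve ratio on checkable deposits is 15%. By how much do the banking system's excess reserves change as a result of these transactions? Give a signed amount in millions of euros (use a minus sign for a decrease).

-€754.3 million

Currency deposit €634 million: reserves +€634M, deposits +€634M.
OMO sale (to banks) €586 million: reserves −€586M, deposits 0.
Currency withdrawal €832 million: reserves −€832M, deposits −€832M.
Totals: Δreserves = −€784M, Δdeposits = −€198M.
Δrequired reserves = 15% × −€198M = −€29.7M.
Δexcess reserves = Δreserves − Δrequired = −€784M − (−€29.7M) = -€754.3 million.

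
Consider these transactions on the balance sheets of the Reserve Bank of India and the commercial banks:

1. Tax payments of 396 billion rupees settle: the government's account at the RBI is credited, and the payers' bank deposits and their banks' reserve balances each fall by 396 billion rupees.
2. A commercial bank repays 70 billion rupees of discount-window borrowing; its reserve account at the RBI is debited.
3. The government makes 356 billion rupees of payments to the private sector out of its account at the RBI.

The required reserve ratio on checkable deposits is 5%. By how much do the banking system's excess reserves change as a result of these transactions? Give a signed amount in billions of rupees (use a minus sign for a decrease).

-108 billion

Government account inflow 396 billion rupees: reserves −396B, deposits −396B.
Discount-window repayment 70 billion rupees: reserves −70B, deposits 0.
Government spending 356 billion rupees: reserves +356B, deposits +356B.
Totals: Δreserves = −110B, Δdeposits = −40B.
Δrequired reserves = 5% × −40B = −2B.
Δexcess reserves = Δreserves − Δrequired = −110B − (−2B) = -108 billion.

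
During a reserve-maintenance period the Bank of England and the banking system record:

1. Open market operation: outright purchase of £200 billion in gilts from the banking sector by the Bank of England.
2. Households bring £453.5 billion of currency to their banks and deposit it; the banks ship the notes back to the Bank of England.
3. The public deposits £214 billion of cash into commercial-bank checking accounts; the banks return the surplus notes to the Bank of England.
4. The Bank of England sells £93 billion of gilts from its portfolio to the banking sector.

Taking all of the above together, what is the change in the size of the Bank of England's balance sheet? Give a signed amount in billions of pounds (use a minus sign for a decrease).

OMO purchase (from banks) £200 billion: a Bank of England asset is acquired → +£200B.
Currency deposit £453.5 billion: only the composition of liabilities changes → 0.
Currency deposit £214 billion: only the composition of liabilities changes → 0.
OMO sale (to banks) £93 billion: a Bank of England asset is shed → −£93B.
Net: 200 + 0 + 0 − 93 = +£107 billion.

+£107 billion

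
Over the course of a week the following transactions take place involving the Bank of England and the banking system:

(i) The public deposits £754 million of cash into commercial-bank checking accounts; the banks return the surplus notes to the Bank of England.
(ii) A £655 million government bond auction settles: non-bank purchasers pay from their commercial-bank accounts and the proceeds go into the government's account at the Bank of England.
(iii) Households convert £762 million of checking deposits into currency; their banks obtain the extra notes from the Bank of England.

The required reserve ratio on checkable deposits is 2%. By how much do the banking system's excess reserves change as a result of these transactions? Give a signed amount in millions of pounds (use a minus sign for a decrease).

-£649.74 million

Currency deposit £754 million: reserves +£754M, deposits +£754M.
Government account inflow £655 million: reserves −£655M, deposits −£655M.
Currency withdrawal £762 million: reserves −£762M, deposits −£762M.
Totals: Δreserves = −£663M, Δdeposits = −£663M.
Δrequired reserves = 2% × −£663M = −£13.26M.
Δexcess reserves = Δreserves − Δrequired = −£663M − (−£13.26M) = -£649.74 million.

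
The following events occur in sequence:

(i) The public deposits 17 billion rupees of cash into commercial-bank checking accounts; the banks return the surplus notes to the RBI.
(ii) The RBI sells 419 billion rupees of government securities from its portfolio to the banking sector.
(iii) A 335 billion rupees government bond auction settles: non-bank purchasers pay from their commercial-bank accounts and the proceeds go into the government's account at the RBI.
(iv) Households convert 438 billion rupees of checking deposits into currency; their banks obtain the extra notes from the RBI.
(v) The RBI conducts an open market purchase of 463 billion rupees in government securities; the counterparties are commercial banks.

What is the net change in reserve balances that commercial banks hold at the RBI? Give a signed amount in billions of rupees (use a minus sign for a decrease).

-712 billion

Currency deposit 17 billion rupees: returned notes are swapped for reserve credit → +17B.
OMO sale (to banks) 419 billion rupees: the buying banks pay out of their reserve balances → −419B.
Government account inflow 335 billion rupees: funds move from bank reserves into the government account → −335B.
Currency withdrawal 438 billion rupees: banks swap reserves for currency → −438B.
OMO purchase (from banks) 463 billion rupees: the RBI pays by crediting reserve accounts → +463B.
Net: 17 − 419 − 335 − 438 + 463 = -712 billion.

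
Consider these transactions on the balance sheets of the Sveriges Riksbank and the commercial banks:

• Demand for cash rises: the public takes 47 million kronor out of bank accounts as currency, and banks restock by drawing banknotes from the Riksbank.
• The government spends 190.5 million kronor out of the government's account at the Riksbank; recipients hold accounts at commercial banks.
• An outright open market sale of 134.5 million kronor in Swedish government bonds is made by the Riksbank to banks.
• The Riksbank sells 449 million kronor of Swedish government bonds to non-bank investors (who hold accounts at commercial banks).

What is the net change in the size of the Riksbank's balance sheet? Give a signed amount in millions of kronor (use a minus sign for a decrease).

Currency withdrawal 47 million kronor: only the composition of liabilities changes → 0.
Government spending 190.5 million kronor: only the composition of liabilities changes → 0.
OMO sale (to banks) 134.5 million kronor: a Riksbank asset is shed → −134.5M.
Asset sale (to non-banks) 449 million kronor: a Riksbank asset is shed → −449M.
Net: 0 + 0 − 134.5 − 449 = -583.5 million.

-583.5 million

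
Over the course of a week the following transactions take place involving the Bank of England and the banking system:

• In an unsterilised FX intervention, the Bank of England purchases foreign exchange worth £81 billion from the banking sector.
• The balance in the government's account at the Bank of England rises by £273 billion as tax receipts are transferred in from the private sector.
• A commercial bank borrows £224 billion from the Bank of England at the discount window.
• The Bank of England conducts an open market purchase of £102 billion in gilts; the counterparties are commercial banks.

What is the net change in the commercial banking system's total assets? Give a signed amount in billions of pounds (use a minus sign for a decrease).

-£49 billion

FX purchase £81 billion: just an asset swap on bank balance sheets → 0.
Government account inflow £273 billion: bank balance sheets shrink → −£273B.
Discount-window loan £224 billion: bank balance sheets expand → +£224B.
OMO purchase (from banks) £102 billion: just an asset swap on bank balance sheets → 0.
Net: 0 − 273 + 224 + 0 = -£49 billion.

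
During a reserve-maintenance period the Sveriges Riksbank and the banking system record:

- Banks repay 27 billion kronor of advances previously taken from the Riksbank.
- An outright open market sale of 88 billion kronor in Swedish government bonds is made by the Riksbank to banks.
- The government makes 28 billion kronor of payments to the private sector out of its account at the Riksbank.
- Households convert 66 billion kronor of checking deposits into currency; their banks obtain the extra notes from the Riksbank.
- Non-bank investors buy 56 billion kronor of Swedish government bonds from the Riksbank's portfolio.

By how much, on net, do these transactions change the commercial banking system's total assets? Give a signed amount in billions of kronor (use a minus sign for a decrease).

Riksbank balance sheet:
  Assets:      Securities −144B, Loans to banks −27B
  Liabilities: Bank reserves −209B, Currency in circulation +66B, Government deposits −28B
Commercial banking system:
  Assets:      Reserves at CB −209B, Securities +88B
  Liabilities: Checkable deposits −94B, Borrowings from CB −27B
Change in total bank assets = -121 billion.

-121 billion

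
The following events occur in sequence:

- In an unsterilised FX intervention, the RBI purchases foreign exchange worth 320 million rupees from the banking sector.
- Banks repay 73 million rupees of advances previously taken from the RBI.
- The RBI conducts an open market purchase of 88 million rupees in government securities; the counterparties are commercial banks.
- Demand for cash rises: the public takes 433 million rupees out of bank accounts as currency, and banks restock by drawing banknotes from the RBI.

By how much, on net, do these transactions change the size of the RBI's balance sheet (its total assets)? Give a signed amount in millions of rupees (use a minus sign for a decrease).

+335 million

RBI balance sheet:
  Assets:      Securities +88M, Loans to banks −73M, Foreign assets +320M
  Liabilities: Bank reserves −98M, Currency in circulation +433M
Change in total RBI assets = +335 million.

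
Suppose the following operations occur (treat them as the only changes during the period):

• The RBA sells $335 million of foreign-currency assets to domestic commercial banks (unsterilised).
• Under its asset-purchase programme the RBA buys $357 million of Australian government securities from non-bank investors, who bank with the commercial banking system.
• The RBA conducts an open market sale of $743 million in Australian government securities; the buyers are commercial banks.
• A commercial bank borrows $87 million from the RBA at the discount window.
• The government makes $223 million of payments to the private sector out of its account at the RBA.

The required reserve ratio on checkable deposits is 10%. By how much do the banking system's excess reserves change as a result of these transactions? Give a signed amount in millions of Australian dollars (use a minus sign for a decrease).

-$469 million

FX sale $335 million: reserves −$335M, deposits 0.
Asset purchase (from non-banks) $357 million: reserves +$357M, deposits +$357M.
OMO sale (to banks) $743 million: reserves −$743M, deposits 0.
Discount-window loan $87 million: reserves +$87M, deposits 0.
Government spending $223 million: reserves +$223M, deposits +$223M.
Totals: Δreserves = −$411M, Δdeposits = +$580M.
Δrequired reserves = 10% × +$580M = +$58M.
Δexcess reserves = Δreserves − Δrequired = −$411M − (+$58M) = -$469 million.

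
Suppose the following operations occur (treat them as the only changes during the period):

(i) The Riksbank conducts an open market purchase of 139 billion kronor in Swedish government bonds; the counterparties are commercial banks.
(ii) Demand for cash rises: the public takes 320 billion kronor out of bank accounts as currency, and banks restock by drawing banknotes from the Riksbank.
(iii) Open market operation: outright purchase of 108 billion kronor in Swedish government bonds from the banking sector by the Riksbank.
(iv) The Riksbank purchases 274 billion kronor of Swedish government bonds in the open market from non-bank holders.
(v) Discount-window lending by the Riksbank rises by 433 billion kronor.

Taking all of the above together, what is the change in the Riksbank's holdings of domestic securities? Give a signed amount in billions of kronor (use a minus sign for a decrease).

+521 billion

Riksbank balance sheet:
  Assets:      Securities +521B, Loans to banks +433B
  Liabilities: Bank reserves +634B, Currency in circulation +320B
Commercial banking system:
  Assets:      Reserves at CB +634B, Securities −247B
  Liabilities: Checkable deposits −46B, Borrowings from CB +433B
So the change in the Riksbank's holdings of domestic securities is +521 billion.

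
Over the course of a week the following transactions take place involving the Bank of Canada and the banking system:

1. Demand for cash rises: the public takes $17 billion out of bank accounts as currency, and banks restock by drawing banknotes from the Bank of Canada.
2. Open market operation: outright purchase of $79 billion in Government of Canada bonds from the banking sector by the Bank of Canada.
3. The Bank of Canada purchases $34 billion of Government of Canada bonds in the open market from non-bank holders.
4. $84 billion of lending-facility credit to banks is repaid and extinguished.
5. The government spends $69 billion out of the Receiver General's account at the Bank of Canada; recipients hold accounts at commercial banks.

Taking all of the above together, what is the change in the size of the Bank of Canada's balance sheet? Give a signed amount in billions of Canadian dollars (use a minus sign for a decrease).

+$29 billion

Currency withdrawal $17 billion: only the composition of liabilities changes → 0.
OMO purchase (from banks) $79 billion: a Bank of Canada asset is acquired → +$79B.
Asset purchase (from non-banks) $34 billion: a Bank of Canada asset is acquired → +$34B.
Discount-window repayment $84 billion: a Bank of Canada asset is shed → −$84B.
Government spending $69 billion: only the composition of liabilities changes → 0.
Net: 0 + 79 + 34 − 84 + 0 = +$29 billion.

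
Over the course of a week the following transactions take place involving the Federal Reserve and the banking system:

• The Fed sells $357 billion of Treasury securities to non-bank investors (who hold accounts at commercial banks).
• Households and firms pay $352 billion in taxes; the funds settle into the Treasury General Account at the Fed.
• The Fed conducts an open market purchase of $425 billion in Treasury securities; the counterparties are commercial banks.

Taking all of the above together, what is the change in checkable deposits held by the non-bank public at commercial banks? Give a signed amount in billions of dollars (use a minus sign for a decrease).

Fed balance sheet:
  Assets:      Securities +$68B
  Liabilities: Bank reserves −$284B, Government deposits +$352B
Commercial banking system:
  Assets:      Reserves at CB −$284B, Securities −$425B
  Liabilities: Checkable deposits −$709B
So the change in checkable deposits held by the non-bank public at commercial banks is -$709 billion.

-$709 billion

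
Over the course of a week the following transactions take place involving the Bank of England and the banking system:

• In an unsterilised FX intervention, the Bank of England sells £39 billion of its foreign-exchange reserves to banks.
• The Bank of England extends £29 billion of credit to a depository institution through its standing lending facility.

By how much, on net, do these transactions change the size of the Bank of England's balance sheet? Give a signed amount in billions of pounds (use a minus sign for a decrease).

FX sale £39 billion: a Bank of England asset is shed → −£39B.
Discount-window loan £29 billion: a Bank of England asset is acquired → +£29B.
Net: −39 + 29 = -£10 billion.

-£10 billion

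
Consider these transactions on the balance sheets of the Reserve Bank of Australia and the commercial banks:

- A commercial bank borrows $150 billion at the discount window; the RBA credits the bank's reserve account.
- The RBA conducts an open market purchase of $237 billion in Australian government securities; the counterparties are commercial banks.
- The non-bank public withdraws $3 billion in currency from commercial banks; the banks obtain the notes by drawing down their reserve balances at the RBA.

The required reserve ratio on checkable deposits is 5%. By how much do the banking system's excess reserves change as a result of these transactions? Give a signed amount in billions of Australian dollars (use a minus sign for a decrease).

Discount-window loan $150 billion: reserves +$150B, deposits 0.
OMO purchase (from banks) $237 billion: reserves +$237B, deposits 0.
Currency withdrawal $3 billion: reserves −$3B, deposits −$3B.
Totals: Δreserves = +$384B, Δdeposits = −$3B.
Δrequired reserves = 5% × −$3B = −$0.15B.
Δexcess reserves = Δreserves − Δrequired = +$384B − (−$0.15B) = +$384.15 billion.

+$384.15 billion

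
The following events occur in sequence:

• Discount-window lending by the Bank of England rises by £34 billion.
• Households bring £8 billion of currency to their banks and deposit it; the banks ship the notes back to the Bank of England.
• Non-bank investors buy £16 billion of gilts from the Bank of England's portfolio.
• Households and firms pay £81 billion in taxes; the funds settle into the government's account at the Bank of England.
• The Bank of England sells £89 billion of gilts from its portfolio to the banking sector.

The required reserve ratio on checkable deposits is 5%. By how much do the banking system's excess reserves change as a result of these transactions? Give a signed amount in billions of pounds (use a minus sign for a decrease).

Discount-window loan £34 billion: reserves +£34B, deposits 0.
Currency deposit £8 billion: reserves +£8B, deposits +£8B.
Asset sale (to non-banks) £16 billion: reserves −£16B, deposits −£16B.
Government account inflow £81 billion: reserves −£81B, deposits −£81B.
OMO sale (to banks) £89 billion: reserves −£89B, deposits 0.
Totals: Δreserves = −£144B, Δdeposits = −£89B.
Δrequired reserves = 5% × −£89B = −£4.45B.
Δexcess reserves = Δreserves − Δrequired = −£144B − (−£4.45B) = -£139.55 billion.

-£139.55 billion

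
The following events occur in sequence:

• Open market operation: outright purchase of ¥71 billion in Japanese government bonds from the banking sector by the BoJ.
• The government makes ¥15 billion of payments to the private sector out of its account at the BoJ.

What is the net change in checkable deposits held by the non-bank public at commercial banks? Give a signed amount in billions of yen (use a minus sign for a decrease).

+¥15 billion

OMO purchase (from banks) ¥71 billion: the counterparty is a bank, so public deposits are unchanged → 0.
Government spending ¥15 billion: non-bank counterparties' bank balances rise → +¥15B.
Net: 0 + 15 = +¥15 billion.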